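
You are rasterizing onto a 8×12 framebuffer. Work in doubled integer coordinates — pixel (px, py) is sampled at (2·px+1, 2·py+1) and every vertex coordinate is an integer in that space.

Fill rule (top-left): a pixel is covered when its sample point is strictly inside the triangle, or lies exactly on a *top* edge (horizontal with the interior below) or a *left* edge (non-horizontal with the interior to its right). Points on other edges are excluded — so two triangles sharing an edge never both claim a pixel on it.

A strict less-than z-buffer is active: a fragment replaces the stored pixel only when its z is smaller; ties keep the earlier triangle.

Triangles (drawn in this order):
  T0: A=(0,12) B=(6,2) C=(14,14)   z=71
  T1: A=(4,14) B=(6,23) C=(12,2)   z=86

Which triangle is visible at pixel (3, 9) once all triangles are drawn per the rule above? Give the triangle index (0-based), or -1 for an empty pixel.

T0:
  2·area = 152
  edge (0, 12)→(6, 2): d=(6,-10) top-left  bias=+0
  edge (6, 2)→(14, 14): d=(8,12) right/bottom  bias=-1
  edge (14, 14)→(0, 12): d=(-14,-2) top-left  bias=+0
    (2,2)@(5, 5): e=[8,36,108] → █
    (3,2)@(7, 5): e=[28,12,112] → █
    (4,2)@(9, 5): e=[48,-12,116] → ·
    (1,3)@(3, 7): e=[0,76,76] → █  [on edge]
    (4,3)@(9, 7): e=[60,4,88] → █
    (5,3)@(11, 7): e=[80,-20,92] → ·
    (1,4)@(3, 9): e=[12,92,48] → █
    (5,4)@(11, 9): e=[92,-4,64] → ·
    (0,5)@(1, 11): e=[4,132,16] → █
    (5,5)@(11, 11): e=[104,12,36] → █
    (6,5)@(13, 11): e=[124,-12,40] → ·
    (0,6)@(1, 13): e=[16,148,-12] → ·
    (3,6)@(7, 13): e=[76,76,0] → █  [on edge]
  covered (20 px):
    · · · · · · · ·
    · · · · · · · ·
    · · █ █ · · · ·
    · █ █ █ █ · · ·
    · █ █ █ █ · · ·
    █ █ █ █ █ █ · ·
    · · · █ █ █ █ ·
    · · · · · · · ·
    · · · · · · · ·
    · · · · · · · ·
    · · · · · · · ·
    · · · · · · · ·
T1:
  2·area = 96  (B↔C swapped to make it positive)
  edge (4, 14)→(12, 2): d=(8,-12) top-left  bias=+0
  edge (12, 2)→(6, 23): d=(-6,21) right/bottom  bias=-1
  edge (6, 23)→(4, 14): d=(-2,-9) top-left  bias=+0
    (5,2)@(11, 5): e=[12,3,81] → █
    (6,2)@(13, 5): e=[36,-39,99] → ·
    (4,3)@(9, 7): e=[4,33,59] → █
    (5,3)@(11, 7): e=[28,-9,77] → ·
    (4,4)@(9, 9): e=[20,21,55] → █
    (5,4)@(11, 9): e=[44,-21,73] → ·
    (3,5)@(7, 11): e=[12,51,33] → █
    (5,5)@(11, 11): e=[60,-33,69] → ·
    (2,6)@(5, 13): e=[4,81,11] → █
    (4,6)@(9, 13): e=[52,-3,47] → ·
    (2,7)@(5, 15): e=[20,69,7] → █
    (4,7)@(9, 15): e=[68,-15,43] → ·
  covered (12 px):
    · · · · · · · ·
    · · · · · · · ·
    · · · · · █ · ·
    · · · · █ · · ·
    · · · · █ · · ·
    · · · █ █ · · ·
    · · █ █ · · · ·
    · · █ █ · · · ·
    · · █ █ · · · ·
    · · · █ · · · ·
    · · · · · · · ·
    · · · · · · · ·

Z-buffer (winner per pixel, '.' = empty):
  . . . . . . . .
  . . . . . . . .
  . . 0 0 . 1 . .
  . 0 0 0 0 . . .
  . 0 0 0 0 . . .
  0 0 0 0 0 0 . .
  . . 1 0 0 0 0 .
  . . 1 1 . . . .
  . . 1 1 . . . .
  . . . 1 . . . .
  . . . . . . . .
  . . . . . . . .

Result: 1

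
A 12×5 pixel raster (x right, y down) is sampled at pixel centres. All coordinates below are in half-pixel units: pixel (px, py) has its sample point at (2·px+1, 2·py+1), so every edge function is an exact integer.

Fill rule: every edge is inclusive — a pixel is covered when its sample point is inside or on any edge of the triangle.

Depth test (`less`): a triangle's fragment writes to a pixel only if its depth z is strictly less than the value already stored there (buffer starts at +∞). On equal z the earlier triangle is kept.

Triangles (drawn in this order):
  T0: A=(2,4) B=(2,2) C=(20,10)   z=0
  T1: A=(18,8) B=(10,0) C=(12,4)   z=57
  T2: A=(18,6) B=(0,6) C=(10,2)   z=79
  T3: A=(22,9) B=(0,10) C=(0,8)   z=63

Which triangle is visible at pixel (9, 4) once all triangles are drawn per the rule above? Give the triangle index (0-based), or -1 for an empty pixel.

T0:
  2·area = 36
  edge (2, 4)→(2, 2): d=(0,-2) inclusive
  edge (2, 2)→(20, 10): d=(18,8) inclusive
  edge (20, 10)→(2, 4): d=(-18,-6) inclusive
    (1,1)@(3, 3): e=[2,10,24] → █
    (2,1)@(5, 3): e=[6,-6,36] → ·
    (1,2)@(3, 5): e=[2,46,-12] → ·
    (2,2)@(5, 5): e=[6,30,0] → █  [on edge]
    (3,2)@(7, 5): e=[10,14,12] → █
    (4,2)@(9, 5): e=[14,-2,24] → ·
    (2,3)@(5, 7): e=[6,66,-36] → ·
    (3,3)@(7, 7): e=[10,50,-24] → ·
    (5,3)@(11, 7): e=[18,18,0] → █  [on edge]
    (6,3)@(13, 7): e=[22,2,12] → █
    (7,3)@(15, 7): e=[26,-14,24] → ·
    (5,4)@(11, 9): e=[18,54,-36] → ·
    (8,4)@(17, 9): e=[30,6,0] → █  [on edge]
  covered (6 px):
    · · · · · · · · · · · ·
    · █ · · · · · · · · · ·
    · · █ █ · · · · · · · ·
    · · · · · █ █ · · · · ·
    · · · · · · · · █ · · ·
T1:
  2·area = 16  (B↔C swapped to make it positive)
  edge (18, 8)→(12, 4): d=(-6,-4) inclusive
  edge (12, 4)→(10, 0): d=(-2,-4) inclusive
  edge (10, 0)→(18, 8): d=(8,8) inclusive
    (5,0)@(11, 1): e=[14,2,0] → █  [on edge]
    (6,0)@(13, 1): e=[22,10,-16] → ·
    (5,1)@(11, 3): e=[2,-2,16] → ·
    (6,1)@(13, 3): e=[10,6,0] → █  [on edge]
    (7,1)@(15, 3): e=[18,14,-16] → ·
    (6,2)@(13, 5): e=[-2,2,16] → ·
    (7,2)@(15, 5): e=[6,10,0] → █  [on edge]
    (8,2)@(17, 5): e=[14,18,-16] → ·
    (7,3)@(15, 7): e=[-6,6,16] → ·
    (8,3)@(17, 7): e=[2,14,0] → █  [on edge]
    (9,3)@(19, 7): e=[10,22,-16] → ·
    (8,4)@(17, 9): e=[-10,10,16] → ·
    (9,4)@(19, 9): e=[-2,18,0] → ·  [on edge]
  covered (4 px):
    · · · · · █ · · · · · ·
    · · · · · · █ · · · · ·
    · · · · · · · █ · · · ·
    · · · · · · · · █ · · ·
    · · · · · · · · · · · ·
T2:
  2·area = 72
  edge (18, 6)→(0, 6): d=(-18,0) inclusive
  edge (0, 6)→(10, 2): d=(10,-4) inclusive
  edge (10, 2)→(18, 6): d=(8,4) inclusive
    (4,1)@(9, 3): e=[54,6,12] → █
    (5,1)@(11, 3): e=[54,14,4] → █
    (6,1)@(13, 3): e=[54,22,-4] → ·
    (1,2)@(3, 5): e=[18,2,52] → █
    (2,2)@(5, 5): e=[18,10,44] → █
    (3,2)@(7, 5): e=[18,18,36] → █
    (6,2)@(13, 5): e=[18,42,12] → █
    (7,2)@(15, 5): e=[18,50,4] → █
    (8,2)@(17, 5): e=[18,58,-4] → ·
    (1,3)@(3, 7): e=[-18,22,68] → ·
    (2,3)@(5, 7): e=[-18,30,60] → ·
    (3,3)@(7, 7): e=[-18,38,52] → ·
  covered (9 px):
    · · · · · · · · · · · ·
    · · · · █ █ · · · · · ·
    · █ █ █ █ █ █ █ · · · ·
    · · · · · · · · · · · ·
    · · · · · · · · · · · ·
T3:
  2·area = 44
  edge (22, 9)→(0, 10): d=(-22,1) inclusive
  edge (0, 10)→(0, 8): d=(0,-2) inclusive
  edge (0, 8)→(22, 9): d=(22,1) inclusive
    (0,4)@(1, 9): e=[21,2,21] → █
    (1,4)@(3, 9): e=[19,6,19] → █
    (2,4)@(5, 9): e=[17,10,17] → █
    (3,4)@(7, 9): e=[15,14,15] → █
    (4,4)@(9, 9): e=[13,18,13] → █
    (5,4)@(11, 9): e=[11,22,11] → █
    (6,4)@(13, 9): e=[9,26,9] → █
    (7,4)@(15, 9): e=[7,30,7] → █
    (8,4)@(17, 9): e=[5,34,5] → █
    (9,4)@(19, 9): e=[3,38,3] → █
    (10,4)@(21, 9): e=[1,42,1] → █
    (11,4)@(23, 9): e=[-1,46,-1] → ·
  covered (11 px):
    · · · · · · · · · · · ·
    · · · · · · · · · · · ·
    · · · · · · · · · · · ·
    · · · · · · · · · · · ·
    █ █ █ █ █ █ █ █ █ █ █ ·

Z-buffer (winner per pixel, '.' = empty):
  . . . . . 1 . . . . . .
  . 0 . . 2 2 1 . . . . .
  . 2 0 0 2 2 2 1 . . . .
  . . . . . 0 0 . 1 . . .
  3 3 3 3 3 3 3 3 0 3 3 .

Result: 3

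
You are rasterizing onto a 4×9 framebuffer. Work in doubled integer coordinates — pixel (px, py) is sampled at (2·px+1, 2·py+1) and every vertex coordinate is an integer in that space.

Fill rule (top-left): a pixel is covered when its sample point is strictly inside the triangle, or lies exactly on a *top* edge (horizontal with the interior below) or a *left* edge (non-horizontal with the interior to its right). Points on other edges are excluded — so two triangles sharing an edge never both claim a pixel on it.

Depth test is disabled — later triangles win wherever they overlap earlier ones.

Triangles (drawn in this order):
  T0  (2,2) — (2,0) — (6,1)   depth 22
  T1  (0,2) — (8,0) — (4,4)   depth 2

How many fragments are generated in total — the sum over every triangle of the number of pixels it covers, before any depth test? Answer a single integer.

T0:
  2·area = 8
  edge (2, 2)→(2, 0): d=(0,-2) top-left  bias=+0
  edge (2, 0)→(6, 1): d=(4,1) right/bottom  bias=-1
  edge (6, 1)→(2, 2): d=(-4,1) right/bottom  bias=-1
    (1,0)@(3, 1): e=[2,3,3] → X
    (2,0)@(5, 1): e=[6,1,1] → X
    (3,0)@(7, 1): e=[10,-1,-1] → .
    (1,1)@(3, 3): e=[2,11,-5] → .
    (2,1)@(5, 3): e=[6,9,-7] → .
  covered (2 px):
    . X X .
    . . . .
    . . . .
    . . . .
    . . . .
    . . . .
    . . . .
    . . . .
    . . . .
T1:
  2·area = 24
  edge (0, 2)→(8, 0): d=(8,-2) top-left  bias=+0
  edge (8, 0)→(4, 4): d=(-4,4) right/bottom  bias=-1
  edge (4, 4)→(0, 2): d=(-4,-2) top-left  bias=+0
    (2,0)@(5, 1): e=[2,8,14] → X
    (3,0)@(7, 1): e=[6,0,18] → .  [on edge]
    (1,1)@(3, 3): e=[14,8,2] → X
    (2,1)@(5, 3): e=[18,0,6] → .  [on edge]
    (1,2)@(3, 5): e=[30,0,-6] → .  [on edge]
    (0,3)@(1, 7): e=[42,0,-18] → .  [on edge]
  covered (2 px):
    . . X .
    . X . .
    . . . .
    . . . .
    . . . .
    . . . .
    . . . .
    . . . .
    . . . .

Result: 4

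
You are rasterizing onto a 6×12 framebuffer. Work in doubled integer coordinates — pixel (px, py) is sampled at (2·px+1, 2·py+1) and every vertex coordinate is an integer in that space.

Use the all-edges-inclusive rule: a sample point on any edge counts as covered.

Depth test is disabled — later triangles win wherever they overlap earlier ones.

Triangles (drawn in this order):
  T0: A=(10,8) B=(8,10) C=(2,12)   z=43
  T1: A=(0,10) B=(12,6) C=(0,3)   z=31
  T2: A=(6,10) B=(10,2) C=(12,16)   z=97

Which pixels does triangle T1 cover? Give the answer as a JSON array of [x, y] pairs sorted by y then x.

T0:
  2·area = 8
  edge (10, 8)→(8, 10): d=(-2,2) inclusive
  edge (8, 10)→(2, 12): d=(-6,2) inclusive
  edge (2, 12)→(10, 8): d=(8,-4) inclusive
    (5,3)@(11, 7): e=[0,12,-4] → .  [on edge]
    (4,4)@(9, 9): e=[0,4,4] → X  [on edge]
    (5,4)@(11, 9): e=[-4,0,12] → .  [on edge]
    (2,5)@(5, 11): e=[4,0,4] → X  [on edge]
    (3,5)@(7, 11): e=[0,-4,12] → .  [on edge]
    (4,5)@(9, 11): e=[-4,-8,20] → .
    (2,6)@(5, 13): e=[0,-12,20] → .  [on edge]
    (1,7)@(3, 15): e=[0,-20,28] → .  [on edge]
    (0,8)@(1, 17): e=[0,-28,36] → .  [on edge]
  covered (2 px):
    . . . . . .
    . . . . . .
    . . . . . .
    . . . . . .
    . . . . X .
    . . X . . .
    . . . . . .
    . . . . . .
    . . . . . .
    . . . . . .
    . . . . . .
    . . . . . .
T1:
  2·area = 84  (B↔C swapped to make it positive)
  edge (0, 10)→(0, 3): d=(0,-7) inclusive
  edge (0, 3)→(12, 6): d=(12,3) inclusive
  edge (12, 6)→(0, 10): d=(-12,4) inclusive
    (0,2)@(1, 5): e=[7,21,56] → X
    (1,2)@(3, 5): e=[21,15,48] → X
    (2,2)@(5, 5): e=[35,9,40] → X
    (3,2)@(7, 5): e=[49,3,32] → X
    (4,2)@(9, 5): e=[63,-3,24] → .
    (0,3)@(1, 7): e=[7,45,32] → X
    (4,3)@(9, 7): e=[63,21,0] → X  [on edge]
    (5,3)@(11, 7): e=[77,15,-8] → .
    (0,4)@(1, 9): e=[7,69,8] → X
    (1,4)@(3, 9): e=[21,63,0] → X  [on edge]
    (2,4)@(5, 9): e=[35,57,-8] → .
    (3,4)@(7, 9): e=[49,51,-16] → .
  covered (11 px):
    . . . . . .
    . . . . . .
    X X X X . .
    X X X X X .
    X X . . . .
    . . . . . .
    . . . . . .
    . . . . . .
    . . . . . .
    . . . . . .
    . . . . . .
    . . . . . .
T2:
  2·area = 72
  edge (6, 10)→(10, 2): d=(4,-8) inclusive
  edge (10, 2)→(12, 16): d=(2,14) inclusive
  edge (12, 16)→(6, 10): d=(-6,-6) inclusive
    (0,2)@(1, 5): e=[-60,132,0] → .  [on edge]
    (4,2)@(9, 5): e=[4,20,48] → X
    (5,2)@(11, 5): e=[20,-8,60] → .
    (1,3)@(3, 7): e=[-36,108,0] → .  [on edge]
    (4,3)@(9, 7): e=[12,24,36] → X
    (5,3)@(11, 7): e=[28,-4,48] → .
    (2,4)@(5, 9): e=[-12,84,0] → .  [on edge]
    (3,4)@(7, 9): e=[4,56,12] → X
    (5,4)@(11, 9): e=[36,0,36] → X  [on edge]
    (3,5)@(7, 11): e=[12,60,0] → X  [on edge]
    (3,6)@(7, 13): e=[20,64,-12] → .
    (4,6)@(9, 13): e=[36,36,0] → X  [on edge]
    (5,7)@(11, 15): e=[60,12,0] → X  [on edge]
  covered (11 px):
    . . . . . .
    . . . . . .
    . . . . X .
    . . . . X .
    . . . X X X
    . . . X X X
    . . . . X X
    . . . . . X
    . . . . . .
    . . . . . .
    . . . . . .
    . . . . . .

Result: [[0,2],[1,2],[2,2],[3,2],[0,3],[1,3],[2,3],[3,3],[4,3],[0,4],[1,4]]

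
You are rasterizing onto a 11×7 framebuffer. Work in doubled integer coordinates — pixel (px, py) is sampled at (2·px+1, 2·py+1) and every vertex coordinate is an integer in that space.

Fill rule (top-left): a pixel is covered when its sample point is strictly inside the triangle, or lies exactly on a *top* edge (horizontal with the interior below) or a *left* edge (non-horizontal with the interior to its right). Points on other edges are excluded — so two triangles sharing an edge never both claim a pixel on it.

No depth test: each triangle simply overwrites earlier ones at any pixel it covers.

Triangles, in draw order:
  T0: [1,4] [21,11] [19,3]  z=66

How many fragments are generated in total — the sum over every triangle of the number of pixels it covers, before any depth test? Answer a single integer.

T0:
  2·area = 146  (B↔C swapped to make it positive)
  edge (1, 4)→(19, 3): d=(18,-1) top-left  bias=+0
  edge (19, 3)→(21, 11): d=(2,8) right/bottom  bias=-1
  edge (21, 11)→(1, 4): d=(-20,-7) top-left  bias=+0
    (9,1)@(19, 3): e=[0,0,146] → ·  [on edge]
    (2,2)@(5, 5): e=[22,116,8] → █
    (3,2)@(7, 5): e=[24,100,22] → █
    (4,2)@(9, 5): e=[26,84,36] → █
    (5,2)@(11, 5): e=[28,68,50] → █
    (6,2)@(13, 5): e=[30,52,64] → █
    (7,2)@(15, 5): e=[32,36,78] → █
    (8,2)@(17, 5): e=[34,20,92] → █
    (9,2)@(19, 5): e=[36,4,106] → █
    (10,2)@(21, 5): e=[38,-12,120] → ·
    (2,3)@(5, 7): e=[58,120,-32] → ·
    (3,3)@(7, 7): e=[60,104,-18] → ·
    (10,5)@(21, 11): e=[146,0,0] → ·  [on edge]
  covered (15 px):
    · · · · · · · · · · ·
    · · · · · · · · · · ·
    · · █ █ █ █ █ █ █ █ ·
    · · · · · █ █ █ █ █ ·
    · · · · · · · · █ █ ·
    · · · · · · · · · · ·
    · · · · · · · · · · ·

Answer: 15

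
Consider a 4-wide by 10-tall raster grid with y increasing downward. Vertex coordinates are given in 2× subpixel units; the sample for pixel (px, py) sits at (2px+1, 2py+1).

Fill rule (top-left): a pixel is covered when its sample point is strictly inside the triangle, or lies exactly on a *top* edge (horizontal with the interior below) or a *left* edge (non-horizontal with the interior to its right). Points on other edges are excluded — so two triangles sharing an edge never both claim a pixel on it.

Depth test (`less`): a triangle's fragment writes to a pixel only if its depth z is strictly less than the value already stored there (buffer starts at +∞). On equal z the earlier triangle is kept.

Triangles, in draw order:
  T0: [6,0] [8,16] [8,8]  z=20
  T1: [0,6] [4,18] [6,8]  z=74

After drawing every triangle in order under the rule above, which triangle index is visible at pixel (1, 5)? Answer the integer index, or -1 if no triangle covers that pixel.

T0:
  2·area = 16  (B↔C swapped to make it positive)
  edge (6, 0)→(8, 8): d=(2,8) right/bottom  bias=-1
  edge (8, 8)→(8, 16): d=(0,8) right/bottom  bias=-1
  edge (8, 16)→(6, 0): d=(-2,-16) top-left  bias=+0
    (3,2)@(7, 5): e=[2,8,6] → #
    (3,3)@(7, 7): e=[6,8,2] → #
    (3,4)@(7, 9): e=[10,8,-2] → ·
  covered (2 px):
    · · · ·
    · · · ·
    · · · #
    · · · #
    · · · ·
    · · · ·
    · · · ·
    · · · ·
    · · · ·
    · · · ·
T1:
  2·area = 64  (B↔C swapped to make it positive)
  edge (0, 6)→(6, 8): d=(6,2) right/bottom  bias=-1
  edge (6, 8)→(4, 18): d=(-2,10) right/bottom  bias=-1
  edge (4, 18)→(0, 6): d=(-4,-12) top-left  bias=+0
    (3,1)@(7, 3): e=[-32,0,96] → ·  [on edge]
    (0,3)@(1, 7): e=[4,52,8] → #
    (1,3)@(3, 7): e=[0,32,32] → ·  [on edge]
    (0,4)@(1, 9): e=[16,48,0] → #  [on edge]
    (1,4)@(3, 9): e=[12,28,24] → #
    (2,4)@(5, 9): e=[8,8,48] → #
    (3,4)@(7, 9): e=[4,-12,72] → ·
    (0,5)@(1, 11): e=[28,44,-8] → ·
    (1,5)@(3, 11): e=[24,24,16] → #
    (3,5)@(7, 11): e=[16,-16,64] → ·
    (1,6)@(3, 13): e=[36,20,8] → #
    (2,6)@(5, 13): e=[32,0,32] → ·  [on edge]
    (1,7)@(3, 15): e=[48,16,0] → #  [on edge]
  covered (8 px):
    · · · ·
    · · · ·
    · · · ·
    # · · ·
    # # # ·
    · # # ·
    · # · ·
    · # · ·
    · · · ·
    · · · ·

Z-buffer (winner per pixel, '.' = empty):
  . . . .
  . . . .
  . . . 0
  1 . . 0
  1 1 1 .
  . 1 1 .
  . 1 . .
  . 1 . .
  . . . .
  . . . .

Final: 1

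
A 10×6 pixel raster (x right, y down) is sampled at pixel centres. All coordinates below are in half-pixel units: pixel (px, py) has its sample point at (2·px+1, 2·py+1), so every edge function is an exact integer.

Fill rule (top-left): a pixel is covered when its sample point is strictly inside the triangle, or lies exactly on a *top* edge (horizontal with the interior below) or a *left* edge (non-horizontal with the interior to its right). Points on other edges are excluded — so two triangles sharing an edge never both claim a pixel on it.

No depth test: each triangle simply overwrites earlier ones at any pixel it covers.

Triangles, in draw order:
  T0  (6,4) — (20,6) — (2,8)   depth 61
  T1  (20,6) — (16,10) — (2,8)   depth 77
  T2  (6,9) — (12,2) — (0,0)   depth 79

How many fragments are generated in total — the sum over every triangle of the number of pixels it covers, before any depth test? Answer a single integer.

T0:
  2·area = 64
  edge (6, 4)→(20, 6): d=(14,2) right/bottom  bias=-1
  edge (20, 6)→(2, 8): d=(-18,2) right/bottom  bias=-1
  edge (2, 8)→(6, 4): d=(4,-4) top-left  bias=+0
    (4,0)@(9, 1): e=[-48,112,0] → .  [on edge]
    (3,1)@(7, 3): e=[-16,80,0] → .  [on edge]
    (2,2)@(5, 5): e=[16,48,0] → X  [on edge]
    (3,2)@(7, 5): e=[12,44,8] → X
    (4,2)@(9, 5): e=[8,40,16] → X
    (5,2)@(11, 5): e=[4,36,24] → X
    (6,2)@(13, 5): e=[0,32,32] → .  [on edge]
    (1,3)@(3, 7): e=[48,16,0] → X  [on edge]
    (5,3)@(11, 7): e=[32,0,32] → .  [on edge]
    (0,4)@(1, 9): e=[80,-16,0] → .  [on edge]
    (1,4)@(3, 9): e=[76,-20,8] → .
    (2,4)@(5, 9): e=[72,-24,16] → .
  covered (8 px):
    . . . . . . . . . .
    . . . . . . . . . .
    . . X X X X . . . .
    . X X X X . . . . .
    . . . . . . . . . .
    . . . . . . . . . .
T1:
  2·area = 64
  edge (20, 6)→(16, 10): d=(-4,4) right/bottom  bias=-1
  edge (16, 10)→(2, 8): d=(-14,-2) top-left  bias=+0
  edge (2, 8)→(20, 6): d=(18,-2) top-left  bias=+0
    (5,3)@(11, 7): e=[32,32,0] → X  [on edge]
    (6,3)@(13, 7): e=[24,36,4] → X
    (7,3)@(15, 7): e=[16,40,8] → X
    (8,3)@(17, 7): e=[8,44,12] → X
    (9,3)@(19, 7): e=[0,48,16] → .  [on edge]
    (4,4)@(9, 9): e=[32,0,32] → X  [on edge]
    (8,4)@(17, 9): e=[0,16,48] → .  [on edge]
    (4,5)@(9, 11): e=[24,-28,68] → .
    (5,5)@(11, 11): e=[16,-24,72] → .
    (6,5)@(13, 11): e=[8,-20,76] → .
    (7,5)@(15, 11): e=[0,-16,80] → .  [on edge]
  covered (8 px):
    . . . . . . . . . .
    . . . . . . . . . .
    . . . . . . . . . .
    . . . . . X X X X .
    . . . . X X X X . .
    . . . . . . . . . .
T2:
  2·area = 96  (B↔C swapped to make it positive)
  edge (6, 9)→(0, 0): d=(-6,-9) top-left  bias=+0
  edge (0, 0)→(12, 2): d=(12,2) right/bottom  bias=-1
  edge (12, 2)→(6, 9): d=(-6,7) right/bottom  bias=-1
    (0,0)@(1, 1): e=[3,10,83] → X
    (1,0)@(3, 1): e=[21,6,69] → X
    (2,0)@(5, 1): e=[39,2,55] → X
    (3,0)@(7, 1): e=[57,-2,41] → .
    (0,1)@(1, 3): e=[-9,34,71] → .
    (1,1)@(3, 3): e=[9,30,57] → X
    (3,1)@(7, 3): e=[45,22,29] → X
    (4,1)@(9, 3): e=[63,18,15] → X
    (5,1)@(11, 3): e=[81,14,1] → X
    (6,1)@(13, 3): e=[99,10,-13] → .
    (1,2)@(3, 5): e=[-3,54,45] → .
    (2,2)@(5, 5): e=[15,50,31] → X
  covered (13 px):
    X X X . . . . . . .
    . X X X X X . . . .
    . . X X X . . . . .
    . . X X . . . . . .
    . . . . . . . . . .
    . . . . . . . . . .

Final: 29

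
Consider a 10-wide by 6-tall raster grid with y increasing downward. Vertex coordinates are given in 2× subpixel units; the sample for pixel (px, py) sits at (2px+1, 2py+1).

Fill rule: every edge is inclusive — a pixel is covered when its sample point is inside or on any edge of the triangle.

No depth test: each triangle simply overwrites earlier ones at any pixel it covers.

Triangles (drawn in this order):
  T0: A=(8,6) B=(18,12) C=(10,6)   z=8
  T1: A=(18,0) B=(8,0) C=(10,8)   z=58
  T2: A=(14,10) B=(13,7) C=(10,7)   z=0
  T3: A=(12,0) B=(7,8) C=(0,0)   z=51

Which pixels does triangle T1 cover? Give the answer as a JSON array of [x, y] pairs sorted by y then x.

T0:
  2·area = 12  (B↔C swapped to make it positive)
  edge (8, 6)→(10, 6): d=(2,0) inclusive
  edge (10, 6)→(18, 12): d=(8,6) inclusive
  edge (18, 12)→(8, 6): d=(-10,-6) inclusive
    (1,1)@(3, 3): e=[-6,18,0] → ·  [on edge]
    (5,3)@(11, 7): e=[2,2,8] → █
    (6,3)@(13, 7): e=[2,-10,20] → ·
    (5,4)@(11, 9): e=[6,18,-12] → ·
    (6,4)@(13, 9): e=[6,6,0] → █  [on edge]
    (7,4)@(15, 9): e=[6,-6,12] → ·
    (6,5)@(13, 11): e=[10,22,-20] → ·
  covered (2 px):
    · · · · · · · · · ·
    · · · · · · · · · ·
    · · · · · · · · · ·
    · · · · · █ · · · ·
    · · · · · · █ · · ·
    · · · · · · · · · ·
T1:
  2·area = 80  (B↔C swapped to make it positive)
  edge (18, 0)→(10, 8): d=(-8,8) inclusive
  edge (10, 8)→(8, 0): d=(-2,-8) inclusive
  edge (8, 0)→(18, 0): d=(10,0) inclusive
    (4,0)@(9, 1): e=[64,6,10] → █
    (5,0)@(11, 1): e=[48,22,10] → █
    (6,0)@(13, 1): e=[32,38,10] → █
    (7,0)@(15, 1): e=[16,54,10] → █
    (8,0)@(17, 1): e=[0,70,10] → █  [on edge]
    (9,0)@(19, 1): e=[-16,86,10] → ·
    (4,1)@(9, 3): e=[48,2,30] → █
    (7,1)@(15, 3): e=[0,50,30] → █  [on edge]
    (8,1)@(17, 3): e=[-16,66,30] → ·
    (4,2)@(9, 5): e=[32,-2,50] → ·
    (5,2)@(11, 5): e=[16,14,50] → █
    (6,2)@(13, 5): e=[0,30,50] → █  [on edge]
    (5,3)@(11, 7): e=[0,10,70] → █  [on edge]
    (4,4)@(9, 9): e=[0,-10,90] → ·  [on edge]
    (3,5)@(7, 11): e=[0,-30,110] → ·  [on edge]
  covered (12 px):
    · · · · █ █ █ █ █ ·
    · · · · █ █ █ █ · ·
    · · · · · █ █ · · ·
    · · · · · █ · · · ·
    · · · · · · · · · ·
    · · · · · · · · · ·
T2:
  2·area = 9  (B↔C swapped to make it positive)
  edge (14, 10)→(10, 7): d=(-4,-3) inclusive
  edge (10, 7)→(13, 7): d=(3,0) inclusive
  edge (13, 7)→(14, 10): d=(1,3) inclusive
    (5,0)@(11, 1): e=[27,-18,0] → ·  [on edge]
    (0,3)@(1, 7): e=[-27,0,36] → ·  [on edge]
    (1,3)@(3, 7): e=[-21,0,30] → ·  [on edge]
    (2,3)@(5, 7): e=[-15,0,24] → ·  [on edge]
    (3,3)@(7, 7): e=[-9,0,18] → ·  [on edge]
    (4,3)@(9, 7): e=[-3,0,12] → ·  [on edge]
    (5,3)@(11, 7): e=[3,0,6] → █  [on edge]
    (6,3)@(13, 7): e=[9,0,0] → █  [on edge]
    (7,3)@(15, 7): e=[15,0,-6] → ·  [on edge]
    (8,3)@(17, 7): e=[21,0,-12] → ·  [on edge]
    (9,3)@(19, 7): e=[27,0,-18] → ·  [on edge]
    (5,4)@(11, 9): e=[-5,6,8] → ·
  covered (3 px):
    · · · · · · · · · ·
    · · · · · · · · · ·
    · · · · · · · · · ·
    · · · · · █ █ · · ·
    · · · · · · █ · · ·
    · · · · · · · · · ·
T3:
  2·area = 96
  edge (12, 0)→(7, 8): d=(-5,8) inclusive
  edge (7, 8)→(0, 0): d=(-7,-8) inclusive
  edge (0, 0)→(12, 0): d=(12,0) inclusive
    (0,0)@(1, 1): e=[83,1,12] → █
    (1,0)@(3, 1): e=[67,17,12] → █
    (2,0)@(5, 1): e=[51,33,12] → █
    (3,0)@(7, 1): e=[35,49,12] → █
    (4,0)@(9, 1): e=[19,65,12] → █
    (5,0)@(11, 1): e=[3,81,12] → █
    (6,0)@(13, 1): e=[-13,97,12] → ·
    (0,1)@(1, 3): e=[73,-13,36] → ·
    (1,1)@(3, 3): e=[57,3,36] → █
    (5,1)@(11, 3): e=[-7,67,36] → ·
    (1,2)@(3, 5): e=[47,-11,60] → ·
    (2,2)@(5, 5): e=[31,5,60] → █
  covered (13 px):
    █ █ █ █ █ █ · · · ·
    · █ █ █ █ · · · · ·
    · · █ █ · · · · · ·
    · · · █ · · · · · ·
    · · · · · · · · · ·
    · · · · · · · · · ·

Answer: [[4,0],[5,0],[6,0],[7,0],[8,0],[4,1],[5,1],[6,1],[7,1],[5,2],[6,2],[5,3]]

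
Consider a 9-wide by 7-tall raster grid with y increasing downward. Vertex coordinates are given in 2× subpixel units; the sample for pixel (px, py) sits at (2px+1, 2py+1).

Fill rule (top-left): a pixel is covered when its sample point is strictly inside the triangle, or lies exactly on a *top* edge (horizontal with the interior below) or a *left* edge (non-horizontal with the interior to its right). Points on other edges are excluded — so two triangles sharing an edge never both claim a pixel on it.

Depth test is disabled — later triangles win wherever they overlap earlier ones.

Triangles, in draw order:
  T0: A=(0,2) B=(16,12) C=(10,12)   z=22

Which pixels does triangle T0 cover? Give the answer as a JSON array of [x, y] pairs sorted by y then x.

T0:
  2·area = 60
  edge (0, 2)→(16, 12): d=(16,10) right/bottom  bias=-1
  edge (16, 12)→(10, 12): d=(-6,0) right/bottom  bias=-1
  edge (10, 12)→(0, 2): d=(-10,-10) top-left  bias=+0
    (0,1)@(1, 3): e=[6,54,0] → X  [on edge]
    (1,1)@(3, 3): e=[-14,54,20] → .
    (0,2)@(1, 5): e=[38,42,-20] → .
    (1,2)@(3, 5): e=[18,42,0] → X  [on edge]
    (2,2)@(5, 5): e=[-2,42,20] → .
    (1,3)@(3, 7): e=[50,30,-20] → .
    (2,3)@(5, 7): e=[30,30,0] → X  [on edge]
    (3,3)@(7, 7): e=[10,30,20] → X
    (4,3)@(9, 7): e=[-10,30,40] → .
    (2,4)@(5, 9): e=[62,18,-20] → .
    (3,4)@(7, 9): e=[42,18,0] → X  [on edge]
    (4,4)@(9, 9): e=[22,18,20] → X
    (4,5)@(9, 11): e=[54,6,0] → X  [on edge]
    (5,6)@(11, 13): e=[66,-6,0] → .  [on edge]
  covered (10 px):
    . . . . . . . . .
    X . . . . . . . .
    . X . . . . . . .
    . . X X . . . . .
    . . . X X X . . .
    . . . . X X X . .
    . . . . . . . . .

Final: [[0,1],[1,2],[2,3],[3,3],[3,4],[4,4],[5,4],[4,5],[5,5],[6,5]]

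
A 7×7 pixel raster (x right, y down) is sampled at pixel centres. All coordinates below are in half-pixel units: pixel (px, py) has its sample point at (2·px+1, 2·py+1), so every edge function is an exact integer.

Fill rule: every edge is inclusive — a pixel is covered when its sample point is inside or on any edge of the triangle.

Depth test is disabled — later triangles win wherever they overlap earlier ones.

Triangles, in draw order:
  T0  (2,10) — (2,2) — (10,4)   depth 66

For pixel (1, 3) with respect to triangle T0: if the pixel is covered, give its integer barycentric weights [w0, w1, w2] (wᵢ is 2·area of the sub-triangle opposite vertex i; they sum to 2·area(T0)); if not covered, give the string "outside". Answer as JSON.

T0:
  2·area = 64
  edge (2, 10)→(2, 2): d=(0,-8) inclusive
  edge (2, 2)→(10, 4): d=(8,2) inclusive
  edge (10, 4)→(2, 10): d=(-8,6) inclusive
    (1,1)@(3, 3): e=[8,6,50] → X
    (2,1)@(5, 3): e=[24,2,38] → X
    (3,1)@(7, 3): e=[40,-2,26] → .
    (1,2)@(3, 5): e=[8,22,34] → X
    (3,2)@(7, 5): e=[40,14,10] → X
    (4,2)@(9, 5): e=[56,10,-2] → .
    (1,3)@(3, 7): e=[8,38,18] → X
    (3,3)@(7, 7): e=[40,30,-6] → .
    (1,4)@(3, 9): e=[8,54,2] → X
    (2,4)@(5, 9): e=[24,50,-10] → .
    (1,5)@(3, 11): e=[8,70,-14] → .
  covered (8 px):
    . . . . . . .
    . X X . . . .
    . X X X . . .
    . X X . . . .
    . X . . . . .
    . . . . . . .
    . . . . . . .

Final: [38,18,8]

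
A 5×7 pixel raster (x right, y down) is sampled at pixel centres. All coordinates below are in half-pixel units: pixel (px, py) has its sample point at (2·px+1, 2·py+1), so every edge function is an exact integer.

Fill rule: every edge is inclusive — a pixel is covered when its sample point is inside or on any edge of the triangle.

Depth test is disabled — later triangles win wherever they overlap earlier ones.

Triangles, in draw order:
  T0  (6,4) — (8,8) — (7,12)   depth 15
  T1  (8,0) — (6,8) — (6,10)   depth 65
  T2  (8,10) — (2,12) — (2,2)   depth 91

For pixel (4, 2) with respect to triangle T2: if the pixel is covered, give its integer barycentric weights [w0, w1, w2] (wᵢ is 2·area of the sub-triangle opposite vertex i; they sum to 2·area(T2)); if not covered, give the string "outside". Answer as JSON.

T0:
  2·area = 12
  edge (6, 4)→(8, 8): d=(2,4) inclusive
  edge (8, 8)→(7, 12): d=(-1,4) inclusive
  edge (7, 12)→(6, 4): d=(-1,-8) inclusive
    (3,3)@(7, 7): e=[2,5,5] → █
    (4,3)@(9, 7): e=[-6,-3,21] → ·
    (3,4)@(7, 9): e=[6,3,3] → █
    (4,4)@(9, 9): e=[-2,-5,19] → ·
    (3,5)@(7, 11): e=[10,1,1] → █
    (4,5)@(9, 11): e=[2,-7,17] → ·
    (3,6)@(7, 13): e=[14,-1,-1] → ·
  covered (3 px):
    · · · · ·
    · · · · ·
    · · · · ·
    · · · █ ·
    · · · █ ·
    · · · █ ·
    · · · · ·
T1:
  2·area = 4  (B↔C swapped to make it positive)
  edge (8, 0)→(6, 10): d=(-2,10) inclusive
  edge (6, 10)→(6, 8): d=(0,-2) inclusive
  edge (6, 8)→(8, 0): d=(2,-8) inclusive
    (3,2)@(7, 5): e=[0,2,2] → █  [on edge]
    (4,2)@(9, 5): e=[-20,6,18] → ·
    (3,3)@(7, 7): e=[-4,2,6] → ·
  covered (1 px):
    · · · · ·
    · · · · ·
    · · · █ ·
    · · · · ·
    · · · · ·
    · · · · ·
    · · · · ·
T2:
  2·area = 60
  edge (8, 10)→(2, 12): d=(-6,2) inclusive
  edge (2, 12)→(2, 2): d=(0,-10) inclusive
  edge (2, 2)→(8, 10): d=(6,8) inclusive
    (1,2)@(3, 5): e=[40,10,10] → █
    (2,2)@(5, 5): e=[36,30,-6] → ·
    (1,3)@(3, 7): e=[28,10,22] → █
    (2,3)@(5, 7): e=[24,30,6] → █
    (3,3)@(7, 7): e=[20,50,-10] → ·
    (1,4)@(3, 9): e=[16,10,34] → █
    (3,4)@(7, 9): e=[8,50,2] → █
    (4,4)@(9, 9): e=[4,70,-14] → ·
    (1,5)@(3, 11): e=[4,10,46] → █
    (2,5)@(5, 11): e=[0,30,30] → █  [on edge]
    (3,5)@(7, 11): e=[-4,50,14] → ·
    (1,6)@(3, 13): e=[-8,10,58] → ·
  covered (8 px):
    · · · · ·
    · · · · ·
    · █ · · ·
    · █ █ · ·
    · █ █ █ ·
    · █ █ · ·
    · · · · ·

Answer: "outside"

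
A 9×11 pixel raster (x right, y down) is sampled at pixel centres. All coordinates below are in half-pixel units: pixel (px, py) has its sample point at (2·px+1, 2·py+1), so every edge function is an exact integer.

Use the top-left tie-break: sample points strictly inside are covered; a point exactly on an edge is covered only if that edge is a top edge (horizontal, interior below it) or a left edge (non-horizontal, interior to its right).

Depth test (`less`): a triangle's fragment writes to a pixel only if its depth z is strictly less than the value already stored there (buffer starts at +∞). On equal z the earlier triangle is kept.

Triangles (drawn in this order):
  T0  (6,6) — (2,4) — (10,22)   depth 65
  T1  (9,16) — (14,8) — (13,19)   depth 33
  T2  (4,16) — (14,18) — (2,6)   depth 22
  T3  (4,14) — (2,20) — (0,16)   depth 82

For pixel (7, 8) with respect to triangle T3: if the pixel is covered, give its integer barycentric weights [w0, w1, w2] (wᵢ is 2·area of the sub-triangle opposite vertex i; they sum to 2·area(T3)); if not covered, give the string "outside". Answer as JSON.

T0:
  2·area = 56  (B↔C swapped to make it positive)
  edge (6, 6)→(10, 22): d=(4,16) right/bottom  bias=-1
  edge (10, 22)→(2, 4): d=(-8,-18) top-left  bias=+0
  edge (2, 4)→(6, 6): d=(4,2) right/bottom  bias=-1
    (1,2)@(3, 5): e=[44,10,2] → X
    (2,2)@(5, 5): e=[12,46,-2] → .
    (1,3)@(3, 7): e=[52,-6,10] → .
    (2,3)@(5, 7): e=[20,30,6] → X
    (3,3)@(7, 7): e=[-12,66,2] → .
    (2,4)@(5, 9): e=[28,14,14] → X
    (3,4)@(7, 9): e=[-4,50,10] → .
    (2,5)@(5, 11): e=[36,-2,22] → .
    (3,5)@(7, 11): e=[4,34,18] → X
    (4,5)@(9, 11): e=[-28,70,14] → .
    (3,6)@(7, 13): e=[12,18,26] → X
    (4,6)@(9, 13): e=[-20,54,22] → .
  covered (7 px):
    . . . . . . . . .
    . . . . . . . . .
    . X . . . . . . .
    . . X . . . . . .
    . . X . . . . . .
    . . . X . . . . .
    . . . X . . . . .
    . . . X . . . . .
    . . . . . . . . .
    . . . . X . . . .
    . . . . . . . . .
T1:
  2·area = 47
  edge (9, 16)→(14, 8): d=(5,-8) top-left  bias=+0
  edge (14, 8)→(13, 19): d=(-1,11) right/bottom  bias=-1
  edge (13, 19)→(9, 16): d=(-4,-3) top-left  bias=+0
    (6,5)@(13, 11): e=[7,8,32] → X
    (7,5)@(15, 11): e=[23,-14,38] → .
    (2,6)@(5, 13): e=[-47,94,0] → .  [on edge]
    (5,6)@(11, 13): e=[1,28,18] → X
    (7,6)@(15, 13): e=[33,-16,30] → .
    (5,7)@(11, 15): e=[11,26,10] → X
    (7,7)@(15, 15): e=[43,-18,22] → .
    (5,8)@(11, 17): e=[21,24,2] → X
    (7,8)@(15, 17): e=[53,-20,14] → .
    (5,9)@(11, 19): e=[31,22,-6] → .
    (6,9)@(13, 19): e=[47,0,0] → .  [on edge]
  covered (7 px):
    . . . . . . . . .
    . . . . . . . . .
    . . . . . . . . .
    . . . . . . . . .
    . . . . . . . . .
    . . . . . . X . .
    . . . . . X X . .
    . . . . . X X . .
    . . . . . X X . .
    . . . . . . . . .
    . . . . . . . . .
T2:
  2·area = 96  (B↔C swapped to make it positive)
  edge (4, 16)→(2, 6): d=(-2,-10) top-left  bias=+0
  edge (2, 6)→(14, 18): d=(12,12) right/bottom  bias=-1
  edge (14, 18)→(4, 16): d=(-10,-2) top-left  bias=+0
    (0,0)@(1, 1): e=[0,-48,144] → .  [on edge]
    (0,2)@(1, 5): e=[-8,0,104] → .  [on edge]
    (1,3)@(3, 7): e=[8,0,88] → .  [on edge]
    (1,4)@(3, 9): e=[4,24,68] → X
    (2,4)@(5, 9): e=[24,0,72] → .  [on edge]
    (1,5)@(3, 11): e=[0,48,48] → X  [on edge]
    (2,5)@(5, 11): e=[20,24,52] → X
    (3,5)@(7, 11): e=[40,0,56] → .  [on edge]
    (1,6)@(3, 13): e=[-4,72,28] → .
    (2,6)@(5, 13): e=[16,48,32] → X
    (3,6)@(7, 13): e=[36,24,36] → X
    (4,6)@(9, 13): e=[56,0,40] → .  [on edge]
    (5,7)@(11, 15): e=[72,0,24] → .  [on edge]
    (4,8)@(9, 17): e=[48,48,0] → X  [on edge]
    (6,8)@(13, 17): e=[88,0,8] → .  [on edge]
    (7,9)@(15, 19): e=[104,0,-8] → .  [on edge]
    (2,10)@(5, 21): e=[0,144,-48] → .  [on edge]
    (8,10)@(17, 21): e=[120,0,-24] → .  [on edge]
  covered (10 px):
    . . . . . . . . .
    . . . . . . . . .
    . . . . . . . . .
    . . . . . . . . .
    . X . . . . . . .
    . X X . . . . . .
    . . X X . . . . .
    . . X X X . . . .
    . . . . X X . . .
    . . . . . . . . .
    . . . . . . . . .
T3:
  2·area = 20
  edge (4, 14)→(2, 20): d=(-2,6) right/bottom  bias=-1
  edge (2, 20)→(0, 16): d=(-2,-4) top-left  bias=+0
  edge (0, 16)→(4, 14): d=(4,-2) top-left  bias=+0
    (3,2)@(7, 5): e=[0,50,-30] → .  [on edge]
    (2,5)@(5, 11): e=[0,30,-10] → .  [on edge]
    (1,7)@(3, 15): e=[4,14,2] → X
    (2,7)@(5, 15): e=[-8,22,6] → .
    (0,8)@(1, 17): e=[12,2,6] → X
    (1,8)@(3, 17): e=[0,10,10] → .  [on edge]
    (0,9)@(1, 19): e=[8,-2,14] → .
  covered (2 px):
    . . . . . . . . .
    . . . . . . . . .
    . . . . . . . . .
    . . . . . . . . .
    . . . . . . . . .
    . . . . . . . . .
    . . . . . . . . .
    . X . . . . . . .
    X . . . . . . . .
    . . . . . . . . .
    . . . . . . . . .

Final: "outside"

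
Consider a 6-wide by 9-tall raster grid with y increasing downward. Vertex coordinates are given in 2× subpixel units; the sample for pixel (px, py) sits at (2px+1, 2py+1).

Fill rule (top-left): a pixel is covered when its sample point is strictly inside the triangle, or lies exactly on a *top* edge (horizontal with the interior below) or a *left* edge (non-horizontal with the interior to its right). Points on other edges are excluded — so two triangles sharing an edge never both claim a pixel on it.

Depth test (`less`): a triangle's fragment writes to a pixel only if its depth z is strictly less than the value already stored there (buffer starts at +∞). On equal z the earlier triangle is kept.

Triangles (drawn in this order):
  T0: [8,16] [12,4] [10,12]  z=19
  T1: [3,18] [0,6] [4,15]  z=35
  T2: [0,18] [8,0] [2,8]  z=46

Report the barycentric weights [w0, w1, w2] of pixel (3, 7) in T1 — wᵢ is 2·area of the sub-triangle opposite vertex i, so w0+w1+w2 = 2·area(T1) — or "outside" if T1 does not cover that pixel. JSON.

T0:
  2·area = 8
  edge (8, 16)→(12, 4): d=(4,-12) top-left  bias=+0
  edge (12, 4)→(10, 12): d=(-2,8) right/bottom  bias=-1
  edge (10, 12)→(8, 16): d=(-2,4) right/bottom  bias=-1
    (5,3)@(11, 7): e=[0,2,6] → X  [on edge]
    (5,4)@(11, 9): e=[8,-2,2] → .
    (4,6)@(9, 13): e=[0,6,2] → X  [on edge]
    (5,6)@(11, 13): e=[24,-10,-6] → .
    (4,7)@(9, 15): e=[8,2,-2] → .
  covered (2 px):
    . . . . . .
    . . . . . .
    . . . . . .
    . . . . . X
    . . . . . .
    . . . . . .
    . . . . X .
    . . . . . .
    . . . . . .
T1:
  2·area = 21
  edge (3, 18)→(0, 6): d=(-3,-12) top-left  bias=+0
  edge (0, 6)→(4, 15): d=(4,9) right/bottom  bias=-1
  edge (4, 15)→(3, 18): d=(-1,3) right/bottom  bias=-1
    (0,4)@(1, 9): e=[3,3,15] → X
    (1,4)@(3, 9): e=[27,-15,9] → .
    (0,5)@(1, 11): e=[-3,11,13] → .
    (1,6)@(3, 13): e=[15,1,5] → X
    (2,6)@(5, 13): e=[39,-17,-1] → .
    (1,7)@(3, 15): e=[9,9,3] → X
    (2,7)@(5, 15): e=[33,-9,-3] → .
    (1,8)@(3, 17): e=[3,17,1] → X
    (2,8)@(5, 17): e=[27,-1,-5] → .
  covered (4 px):
    . . . . . .
    . . . . . .
    . . . . . .
    . . . . . .
    X . . . . .
    . . . . . .
    . X . . . .
    . X . . . .
    . X . . . .
T2:
  2·area = 44  (B↔C swapped to make it positive)
  edge (0, 18)→(2, 8): d=(2,-10) top-left  bias=+0
  edge (2, 8)→(8, 0): d=(6,-8) top-left  bias=+0
  edge (8, 0)→(0, 18): d=(-8,18) right/bottom  bias=-1
    (1,1)@(3, 3): e=[0,-22,66] → .  [on edge]
    (2,2)@(5, 5): e=[24,6,14] → X
    (3,2)@(7, 5): e=[44,22,-22] → .
    (1,3)@(3, 7): e=[8,2,34] → X
    (2,3)@(5, 7): e=[28,18,-2] → .
    (1,4)@(3, 9): e=[12,14,18] → X
    (2,4)@(5, 9): e=[32,30,-18] → .
    (1,5)@(3, 11): e=[16,26,2] → X
    (2,5)@(5, 11): e=[36,42,-34] → .
    (0,6)@(1, 13): e=[0,22,22] → X  [on edge]
    (1,6)@(3, 13): e=[20,38,-14] → .
    (0,7)@(1, 15): e=[4,34,6] → X
  covered (6 px):
    . . . . . .
    . . . . . .
    . . X . . .
    . X . . . .
    . X . . . .
    . X . . . .
    X . . . . .
    X . . . . .
    . . . . . .

Final: "outside"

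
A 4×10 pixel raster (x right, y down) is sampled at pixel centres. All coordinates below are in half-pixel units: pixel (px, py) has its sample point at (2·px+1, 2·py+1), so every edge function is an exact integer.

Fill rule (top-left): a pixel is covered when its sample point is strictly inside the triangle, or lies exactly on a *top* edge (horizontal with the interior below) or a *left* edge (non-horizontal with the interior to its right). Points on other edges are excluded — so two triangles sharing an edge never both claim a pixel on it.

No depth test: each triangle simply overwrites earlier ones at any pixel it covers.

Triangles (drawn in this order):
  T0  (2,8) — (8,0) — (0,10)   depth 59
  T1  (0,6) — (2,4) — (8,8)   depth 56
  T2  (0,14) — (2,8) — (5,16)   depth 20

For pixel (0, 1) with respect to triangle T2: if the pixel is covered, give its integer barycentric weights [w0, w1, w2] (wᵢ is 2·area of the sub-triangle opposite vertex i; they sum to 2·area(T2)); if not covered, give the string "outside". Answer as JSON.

T0:
  2·area = 4  (B↔C swapped to make it positive)
  edge (2, 8)→(0, 10): d=(-2,2) right/bottom  bias=-1
  edge (0, 10)→(8, 0): d=(8,-10) top-left  bias=+0
  edge (8, 0)→(2, 8): d=(-6,8) right/bottom  bias=-1
    (3,1)@(7, 3): e=[0,14,-10] → ·  [on edge]
    (2,2)@(5, 5): e=[0,10,-6] → ·  [on edge]
    (1,3)@(3, 7): e=[0,6,-2] → ·  [on edge]
    (0,4)@(1, 9): e=[0,2,2] → ·  [on edge]
  covered (0 px):
    · · · ·
    · · · ·
    · · · ·
    · · · ·
    · · · ·
    · · · ·
    · · · ·
    · · · ·
    · · · ·
    · · · ·
T1:
  2·area = 20
  edge (0, 6)→(2, 4): d=(2,-2) top-left  bias=+0
  edge (2, 4)→(8, 8): d=(6,4) right/bottom  bias=-1
  edge (8, 8)→(0, 6): d=(-8,-2) top-left  bias=+0
    (2,0)@(5, 1): e=[0,-30,50] → ·  [on edge]
    (1,1)@(3, 3): e=[0,-10,30] → ·  [on edge]
    (0,2)@(1, 5): e=[0,10,10] → █  [on edge]
    (1,2)@(3, 5): e=[4,2,14] → █
    (2,2)@(5, 5): e=[8,-6,18] → ·
    (0,3)@(1, 7): e=[4,22,-6] → ·
    (1,3)@(3, 7): e=[8,14,-2] → ·
    (2,3)@(5, 7): e=[12,6,2] → █
    (3,3)@(7, 7): e=[16,-2,6] → ·
    (2,4)@(5, 9): e=[16,18,-14] → ·
  covered (3 px):
    · · · ·
    · · · ·
    █ █ · ·
    · · █ ·
    · · · ·
    · · · ·
    · · · ·
    · · · ·
    · · · ·
    · · · ·
T2:
  2·area = 34
  edge (0, 14)→(2, 8): d=(2,-6) top-left  bias=+0
  edge (2, 8)→(5, 16): d=(3,8) right/bottom  bias=-1
  edge (5, 16)→(0, 14): d=(-5,-2) top-left  bias=+0
    (1,2)@(3, 5): e=[0,-17,51] → ·  [on edge]
    (0,5)@(1, 11): e=[0,17,17] → █  [on edge]
    (1,5)@(3, 11): e=[12,1,21] → █
    (2,5)@(5, 11): e=[24,-15,25] → ·
    (0,6)@(1, 13): e=[4,23,7] → █
    (2,6)@(5, 13): e=[28,-9,15] → ·
    (0,7)@(1, 15): e=[8,29,-3] → ·
    (1,7)@(3, 15): e=[20,13,1] → █
    (2,7)@(5, 15): e=[32,-3,5] → ·
    (1,8)@(3, 17): e=[24,19,-9] → ·
  covered (5 px):
    · · · ·
    · · · ·
    · · · ·
    · · · ·
    · · · ·
    █ █ · ·
    █ █ · ·
    · █ · ·
    · · · ·
    · · · ·

Result: "outside"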